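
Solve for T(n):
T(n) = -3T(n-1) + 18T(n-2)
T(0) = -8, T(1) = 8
Characteristic equation: x² + 3x - 18 = 0, which factors as (x - (3))(x - (-6)) = 0.
Roots r₁ = 3, r₂ = -6 (distinct).
General solution: T(n) = A·(3)^n + B·(-6)^n.
From T(0) = -8: A + B = -8.
From T(1) = 8: 3A - 6B = 8.
Solving: A = - \frac{40}{9}, B = - \frac{32}{9}.
So T(n) = - \frac{32 \left(-6\right)^{n}}{9} - \frac{40 \cdot 3^{n}}{9}.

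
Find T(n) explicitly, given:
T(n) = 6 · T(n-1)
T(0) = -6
Pure geometric recurrence with ratio 6.
By induction T(n) = T(0) · (6)^n = - 6 \cdot 6^{n}.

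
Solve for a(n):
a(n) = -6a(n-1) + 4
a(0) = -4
First-order linear non-homogeneous.
Homogeneous solution: a_h(n) = A·(-6)^n.
Try constant particular solution a_p = K: K = -6K + 4 ⇒ K = \frac{4}{7}.
General: a(n) = A·(-6)^n + \frac{4}{7}.
Apply a(0) = -4: A + \frac{4}{7} = -4 ⇒ A = - \frac{32}{7}.
So a(n) = \frac{4}{7} - \frac{32 \left(-6\right)^{n}}{7}.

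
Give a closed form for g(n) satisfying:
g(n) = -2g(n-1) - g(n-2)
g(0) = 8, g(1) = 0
Characteristic equation: x² + 2x + 1 = 0, which is (x - (-1))².
Repeated root r = -1.
General solution: g(n) = (A + Bn)·(-1)^n.
From g(0) = 8: A = 8.
From g(1) = 0: (A + B)·(-1) = 0 ⇒ B = -8.
So g(n) = \left(8 - 8 n\right) \cdot (-1)^n.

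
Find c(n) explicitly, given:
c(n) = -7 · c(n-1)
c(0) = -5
Pure geometric recurrence with ratio -7.
By induction c(n) = c(0) · (-7)^n = - 5 \left(-7\right)^{n}.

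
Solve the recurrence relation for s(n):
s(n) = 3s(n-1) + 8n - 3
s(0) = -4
First-order linear with linear forcing.
Homogeneous solution: s_h(n) = A·(3)^n.
Try particular s_p(n) = pn + q. Substituting:
  pn + q = 3(p(n-1) + q) + 8n - 3.
Matching the n-coefficient: p = 3p + 8 ⇒ p = -4.
Matching constants: q = -3p + 3q - 3 ⇒ q = - \frac{9}{2}.
General: s(n) = A·(3)^n - 4 n - \frac{9}{2}.
Apply s(0) = -4: A - \frac{9}{2} = -4 ⇒ A = \frac{1}{2}.
So s(n) = \frac{3^{n}}{2} - 4 n - \frac{9}{2}.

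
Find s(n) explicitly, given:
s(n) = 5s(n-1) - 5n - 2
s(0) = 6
First-order linear with linear forcing.
Homogeneous solution: s_h(n) = A·(5)^n.
Try particular s_p(n) = pn + q. Substituting:
  pn + q = 5(p(n-1) + q) - 5n - 2.
Matching the n-coefficient: p = 5p - 5 ⇒ p = \frac{5}{4}.
Matching constants: q = -5p + 5q - 2 ⇒ q = \frac{33}{16}.
General: s(n) = A·(5)^n + \frac{5 n}{4} + \frac{33}{16}.
Apply s(0) = 6: A + \frac{33}{16} = 6 ⇒ A = \frac{63}{16}.
So s(n) = \frac{63 \cdot 5^{n}}{16} + \frac{5 n}{4} + \frac{33}{16}.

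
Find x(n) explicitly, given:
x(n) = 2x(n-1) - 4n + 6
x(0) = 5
First-order linear with linear forcing.
Homogeneous solution: x_h(n) = A·(2)^n.
Try particular x_p(n) = pn + q. Substituting:
  pn + q = 2(p(n-1) + q) - 4n + 6.
Matching the n-coefficient: p = 2p - 4 ⇒ p = 4.
Matching constants: q = -2p + 2q + 6 ⇒ q = 2.
General: x(n) = A·(2)^n + 4 n + 2.
Apply x(0) = 5: A + 2 = 5 ⇒ A = 3.
So x(n) = 3 \cdot 2^{n} + 4 n + 2.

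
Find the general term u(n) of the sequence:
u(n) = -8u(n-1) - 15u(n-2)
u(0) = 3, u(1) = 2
Characteristic equation: x² + 8x + 15 = 0, which factors as (x - (-5))(x - (-3)) = 0.
Roots r₁ = -5, r₂ = -3 (distinct).
General solution: u(n) = A·(-5)^n + B·(-3)^n.
From u(0) = 3: A + B = 3.
From u(1) = 2: -5A - 3B = 2.
Solving: A = - \frac{11}{2}, B = \frac{17}{2}.
So u(n) = \frac{17 \left(-3\right)^{n}}{2} - \frac{11 \left(-5\right)^{n}}{2}.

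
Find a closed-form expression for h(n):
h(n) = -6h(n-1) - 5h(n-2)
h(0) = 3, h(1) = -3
Characteristic equation: x² + 6x + 5 = 0, which factors as (x - (-1))(x - (-5)) = 0.
Roots r₁ = -1, r₂ = -5 (distinct).
General solution: h(n) = A·(-1)^n + B·(-5)^n.
From h(0) = 3: A + B = 3.
From h(1) = -3: -A - 5B = -3.
Solving: A = 3, B = 0.
So h(n) = 3 \left(-1\right)^{n}.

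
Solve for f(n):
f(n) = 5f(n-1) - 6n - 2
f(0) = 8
First-order linear with linear forcing.
Homogeneous solution: f_h(n) = A·(5)^n.
Try particular f_p(n) = pn + q. Substituting:
  pn + q = 5(p(n-1) + q) - 6n - 2.
Matching the n-coefficient: p = 5p - 6 ⇒ p = \frac{3}{2}.
Matching constants: q = -5p + 5q - 2 ⇒ q = \frac{19}{8}.
General: f(n) = A·(5)^n + \frac{3 n}{2} + \frac{19}{8}.
Apply f(0) = 8: A + \frac{19}{8} = 8 ⇒ A = \frac{45}{8}.
So f(n) = \frac{45 \cdot 5^{n}}{8} + \frac{3 n}{2} + \frac{19}{8}.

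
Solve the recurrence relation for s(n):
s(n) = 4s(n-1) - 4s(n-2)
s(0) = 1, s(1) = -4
Characteristic equation: x² - 4x + 4 = 0, which is (x - (2))².
Repeated root r = 2.
General solution: s(n) = (A + Bn)·(2)^n.
From s(0) = 1: A = 1.
From s(1) = -4: (A + B)·(2) = -4 ⇒ B = -3.
So s(n) = \left(1 - 3 n\right) \cdot (2)^n.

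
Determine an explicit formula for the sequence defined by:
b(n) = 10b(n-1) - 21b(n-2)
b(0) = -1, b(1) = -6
Characteristic equation: x² - 10x + 21 = 0, which factors as (x - (7))(x - (3)) = 0.
Roots r₁ = 7, r₂ = 3 (distinct).
General solution: b(n) = A·(7)^n + B·(3)^n.
From b(0) = -1: A + B = -1.
From b(1) = -6: 7A + 3B = -6.
Solving: A = - \frac{3}{4}, B = - \frac{1}{4}.
So b(n) = - \frac{3^{n}}{4} - \frac{3 \cdot 7^{n}}{4}.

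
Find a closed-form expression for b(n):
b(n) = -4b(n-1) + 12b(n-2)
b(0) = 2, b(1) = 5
Characteristic equation: x² + 4x - 12 = 0, which factors as (x - (2))(x - (-6)) = 0.
Roots r₁ = 2, r₂ = -6 (distinct).
General solution: b(n) = A·(2)^n + B·(-6)^n.
From b(0) = 2: A + B = 2.
From b(1) = 5: 2A - 6B = 5.
Solving: A = \frac{17}{8}, B = - \frac{1}{8}.
So b(n) = - \frac{\left(-6\right)^{n}}{8} + \frac{17 \cdot 2^{n}}{8}.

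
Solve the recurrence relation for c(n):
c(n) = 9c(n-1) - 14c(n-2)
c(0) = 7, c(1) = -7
Characteristic equation: x² - 9x + 14 = 0, which factors as (x - (7))(x - (2)) = 0.
Roots r₁ = 7, r₂ = 2 (distinct).
General solution: c(n) = A·(7)^n + B·(2)^n.
From c(0) = 7: A + B = 7.
From c(1) = -7: 7A + 2B = -7.
Solving: A = - \frac{21}{5}, B = \frac{56}{5}.
So c(n) = \frac{56 \cdot 2^{n}}{5} - \frac{21 \cdot 7^{n}}{5}.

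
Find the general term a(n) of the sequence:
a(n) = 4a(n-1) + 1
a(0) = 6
First-order linear non-homogeneous.
Homogeneous solution: a_h(n) = A·(4)^n.
Try constant particular solution a_p = K: K = 4K + 1 ⇒ K = - \frac{1}{3}.
General: a(n) = A·(4)^n - \frac{1}{3}.
Apply a(0) = 6: A - \frac{1}{3} = 6 ⇒ A = \frac{19}{3}.
So a(n) = \frac{19 \cdot 4^{n}}{3} - \frac{1}{3}.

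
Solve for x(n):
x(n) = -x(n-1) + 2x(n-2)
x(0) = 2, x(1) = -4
Characteristic equation: x² + x - 2 = 0, which factors as (x - (1))(x - (-2)) = 0.
Roots r₁ = 1, r₂ = -2 (distinct).
General solution: x(n) = A·(1)^n + B·(-2)^n.
From x(0) = 2: A + B = 2.
From x(1) = -4: A - 2B = -4.
Solving: A = 0, B = 2.
So x(n) = 2 \left(-2\right)^{n}.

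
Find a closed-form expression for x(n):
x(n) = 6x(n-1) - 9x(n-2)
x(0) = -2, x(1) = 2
Characteristic equation: x² - 6x + 9 = 0, which is (x - (3))².
Repeated root r = 3.
General solution: x(n) = (A + Bn)·(3)^n.
From x(0) = -2: A = -2.
From x(1) = 2: (A + B)·(3) = 2 ⇒ B = \frac{8}{3}.
So x(n) = \left(\frac{8 n}{3} - 2\right) \cdot (3)^n.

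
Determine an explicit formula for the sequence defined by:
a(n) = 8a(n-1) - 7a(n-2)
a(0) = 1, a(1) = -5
Characteristic equation: x² - 8x + 7 = 0, which factors as (x - (7))(x - (1)) = 0.
Roots r₁ = 7, r₂ = 1 (distinct).
General solution: a(n) = A·(7)^n + B·(1)^n.
From a(0) = 1: A + B = 1.
From a(1) = -5: 7A + B = -5.
Solving: A = -1, B = 2.
So a(n) = 2 - 7^{n}.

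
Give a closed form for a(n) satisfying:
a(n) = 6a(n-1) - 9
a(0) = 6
First-order linear non-homogeneous.
Homogeneous solution: a_h(n) = A·(6)^n.
Try constant particular solution a_p = K: K = 6K - 9 ⇒ K = \frac{9}{5}.
General: a(n) = A·(6)^n + \frac{9}{5}.
Apply a(0) = 6: A + \frac{9}{5} = 6 ⇒ A = \frac{21}{5}.
So a(n) = \frac{21 \cdot 6^{n}}{5} + \frac{9}{5}.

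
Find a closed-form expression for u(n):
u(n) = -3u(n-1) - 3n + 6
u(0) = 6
First-order linear with linear forcing.
Homogeneous solution: u_h(n) = A·(-3)^n.
Try particular u_p(n) = pn + q. Substituting:
  pn + q = -3(p(n-1) + q) - 3n + 6.
Matching the n-coefficient: p = -3p - 3 ⇒ p = - \frac{3}{4}.
Matching constants: q = 3p - 3q + 6 ⇒ q = \frac{15}{16}.
General: u(n) = A·(-3)^n - \frac{3 n}{4} + \frac{15}{16}.
Apply u(0) = 6: A + \frac{15}{16} = 6 ⇒ A = \frac{81}{16}.
So u(n) = \frac{81 \left(-3\right)^{n}}{16} - \frac{3 n}{4} + \frac{15}{16}.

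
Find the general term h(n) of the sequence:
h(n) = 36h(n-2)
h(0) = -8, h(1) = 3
Characteristic equation: x² - 36 = 0, which factors as (x - (6))(x - (-6)) = 0.
Roots r₁ = 6, r₂ = -6 (distinct).
General solution: h(n) = A·(6)^n + B·(-6)^n.
From h(0) = -8: A + B = -8.
From h(1) = 3: 6A - 6B = 3.
Solving: A = - \frac{15}{4}, B = - \frac{17}{4}.
So h(n) = - \frac{17 \left(-6\right)^{n}}{4} - \frac{15 \cdot 6^{n}}{4}.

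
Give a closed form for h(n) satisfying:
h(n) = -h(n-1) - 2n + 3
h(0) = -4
First-order linear with linear forcing.
Homogeneous solution: h_h(n) = A·(-1)^n.
Try particular h_p(n) = pn + q. Substituting:
  pn + q = -(p(n-1) + q) - 2n + 3.
Matching the n-coefficient: p = -p - 2 ⇒ p = -1.
Matching constants: q = p - q + 3 ⇒ q = 1.
General: h(n) = A·(-1)^n - n + 1.
Apply h(0) = -4: A + 1 = -4 ⇒ A = -5.
So h(n) = - 5 \left(-1\right)^{n} - n + 1.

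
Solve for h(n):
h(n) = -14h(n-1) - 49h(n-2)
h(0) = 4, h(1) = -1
Characteristic equation: x² + 14x + 49 = 0, which is (x - (-7))².
Repeated root r = -7.
General solution: h(n) = (A + Bn)·(-7)^n.
From h(0) = 4: A = 4.
From h(1) = -1: (A + B)·(-7) = -1 ⇒ B = - \frac{27}{7}.
So h(n) = \left(4 - \frac{27 n}{7}\right) \cdot (-7)^n.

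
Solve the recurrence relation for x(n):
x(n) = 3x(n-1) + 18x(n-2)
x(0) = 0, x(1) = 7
Characteristic equation: x² - 3x - 18 = 0, which factors as (x - (6))(x - (-3)) = 0.
Roots r₁ = 6, r₂ = -3 (distinct).
General solution: x(n) = A·(6)^n + B·(-3)^n.
From x(0) = 0: A + B = 0.
From x(1) = 7: 6A - 3B = 7.
Solving: A = \frac{7}{9}, B = - \frac{7}{9}.
So x(n) = - \frac{7 \left(-3\right)^{n}}{9} + \frac{7 \cdot 6^{n}}{9}.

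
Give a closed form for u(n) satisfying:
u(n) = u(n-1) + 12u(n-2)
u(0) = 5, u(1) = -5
Characteristic equation: x² - x - 12 = 0, which factors as (x - (-3))(x - (4)) = 0.
Roots r₁ = -3, r₂ = 4 (distinct).
General solution: u(n) = A·(-3)^n + B·(4)^n.
From u(0) = 5: A + B = 5.
From u(1) = -5: -3A + 4B = -5.
Solving: A = \frac{25}{7}, B = \frac{10}{7}.
So u(n) = \frac{25 \left(-3\right)^{n}}{7} + \frac{10 \cdot 4^{n}}{7}.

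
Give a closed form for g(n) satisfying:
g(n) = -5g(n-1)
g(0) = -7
This is a homogeneous first-order recurrence with ratio -5.
By induction g(n) = g(0) · (-5)^n = - 7 \left(-5\right)^{n}.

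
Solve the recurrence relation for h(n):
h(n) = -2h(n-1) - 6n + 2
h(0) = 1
First-order linear with linear forcing.
Homogeneous solution: h_h(n) = A·(-2)^n.
Try particular h_p(n) = pn + q. Substituting:
  pn + q = -2(p(n-1) + q) - 6n + 2.
Matching the n-coefficient: p = -2p - 6 ⇒ p = -2.
Matching constants: q = 2p - 2q + 2 ⇒ q = - \frac{2}{3}.
General: h(n) = A·(-2)^n - 2 n - \frac{2}{3}.
Apply h(0) = 1: A - \frac{2}{3} = 1 ⇒ A = \frac{5}{3}.
So h(n) = \frac{5 \left(-2\right)^{n}}{3} - 2 n - \frac{2}{3}.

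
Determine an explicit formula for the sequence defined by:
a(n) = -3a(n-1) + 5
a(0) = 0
First-order linear non-homogeneous.
Homogeneous solution: a_h(n) = A·(-3)^n.
Try constant particular solution a_p = K: K = -3K + 5 ⇒ K = \frac{5}{4}.
General: a(n) = A·(-3)^n + \frac{5}{4}.
Apply a(0) = 0: A + \frac{5}{4} = 0 ⇒ A = - \frac{5}{4}.
So a(n) = \frac{5}{4} - \frac{5 \left(-3\right)^{n}}{4}.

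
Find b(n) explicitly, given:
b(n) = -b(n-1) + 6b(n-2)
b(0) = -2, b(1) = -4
Characteristic equation: x² + x - 6 = 0, which factors as (x - (2))(x - (-3)) = 0.
Roots r₁ = 2, r₂ = -3 (distinct).
General solution: b(n) = A·(2)^n + B·(-3)^n.
From b(0) = -2: A + B = -2.
From b(1) = -4: 2A - 3B = -4.
Solving: A = -2, B = 0.
So b(n) = - 2 \cdot 2^{n}.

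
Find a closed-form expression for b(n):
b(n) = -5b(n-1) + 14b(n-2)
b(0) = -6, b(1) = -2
Characteristic equation: x² + 5x - 14 = 0, which factors as (x - (2))(x - (-7)) = 0.
Roots r₁ = 2, r₂ = -7 (distinct).
General solution: b(n) = A·(2)^n + B·(-7)^n.
From b(0) = -6: A + B = -6.
From b(1) = -2: 2A - 7B = -2.
Solving: A = - \frac{44}{9}, B = - \frac{10}{9}.
So b(n) = - \frac{10 \left(-7\right)^{n}}{9} - \frac{44 \cdot 2^{n}}{9}.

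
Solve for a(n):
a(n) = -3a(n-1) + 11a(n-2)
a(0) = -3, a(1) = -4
Characteristic equation: x² + 3x - 11 = 0.
Discriminant Δ = (-3)² + 4·(11) = 53.
Roots r₁,₂ = (-3 ± √53)/2, so r₁ = - \frac{3}{2} + \frac{\sqrt{53}}{2}, r₂ = - \frac{\sqrt{53}}{2} - \frac{3}{2}.
General solution: a(n) = A·r₁^n + B·r₂^n.
From the initial conditions, A + B = -3 and r₁A + r₂B = -4.
Since r₁ - r₂ = √53: A = (-4 - (-3)r₂)/√53 = - \frac{3}{2} - \frac{17 \sqrt{53}}{106}, and B = -3 - A = - \frac{3}{2} + \frac{17 \sqrt{53}}{106}.
So a(n) = \left(- \frac{3}{2} - \frac{17 \sqrt{53}}{106}\right)\left(- \frac{3}{2} + \frac{\sqrt{53}}{2}\right)^n + \left(- \frac{3}{2} + \frac{17 \sqrt{53}}{106}\right)\left(- \frac{\sqrt{53}}{2} - \frac{3}{2}\right)^n.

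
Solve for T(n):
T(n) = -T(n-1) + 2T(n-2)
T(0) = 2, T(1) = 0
Characteristic equation: x² + x - 2 = 0, which factors as (x - (1))(x - (-2)) = 0.
Roots r₁ = 1, r₂ = -2 (distinct).
General solution: T(n) = A·(1)^n + B·(-2)^n.
From T(0) = 2: A + B = 2.
From T(1) = 0: A - 2B = 0.
Solving: A = \frac{4}{3}, B = \frac{2}{3}.
So T(n) = \frac{2 \left(-2\right)^{n}}{3} + \frac{4}{3}.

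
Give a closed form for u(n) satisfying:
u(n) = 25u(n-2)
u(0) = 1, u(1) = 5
Characteristic equation: x² - 25 = 0, which factors as (x - (5))(x - (-5)) = 0.
Roots r₁ = 5, r₂ = -5 (distinct).
General solution: u(n) = A·(5)^n + B·(-5)^n.
From u(0) = 1: A + B = 1.
From u(1) = 5: 5A - 5B = 5.
Solving: A = 1, B = 0.
So u(n) = 5^{n}.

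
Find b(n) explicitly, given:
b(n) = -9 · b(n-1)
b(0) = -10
Pure geometric recurrence with ratio -9.
By induction b(n) = b(0) · (-9)^n = - 10 \left(-9\right)^{n}.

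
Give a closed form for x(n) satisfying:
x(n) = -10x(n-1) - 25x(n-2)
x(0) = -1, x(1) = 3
Characteristic equation: x² + 10x + 25 = 0, which is (x - (-5))².
Repeated root r = -5.
General solution: x(n) = (A + Bn)·(-5)^n.
From x(0) = -1: A = -1.
From x(1) = 3: (A + B)·(-5) = 3 ⇒ B = \frac{2}{5}.
So x(n) = \left(\frac{2 n}{5} - 1\right) \cdot (-5)^n.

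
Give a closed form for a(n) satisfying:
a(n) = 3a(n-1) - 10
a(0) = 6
First-order linear non-homogeneous.
Homogeneous solution: a_h(n) = A·(3)^n.
Try constant particular solution a_p = K: K = 3K - 10 ⇒ K = 5.
General: a(n) = A·(3)^n + 5.
Apply a(0) = 6: A + 5 = 6 ⇒ A = 1.
So a(n) = 3^{n} + 5.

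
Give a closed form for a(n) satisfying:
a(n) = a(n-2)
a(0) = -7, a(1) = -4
Characteristic equation: x² - 1 = 0, which factors as (x - (1))(x - (-1)) = 0.
Roots r₁ = 1, r₂ = -1 (distinct).
General solution: a(n) = A·(1)^n + B·(-1)^n.
From a(0) = -7: A + B = -7.
From a(1) = -4: A - B = -4.
Solving: A = - \frac{11}{2}, B = - \frac{3}{2}.
So a(n) = - \frac{3 \left(-1\right)^{n}}{2} - \frac{11}{2}.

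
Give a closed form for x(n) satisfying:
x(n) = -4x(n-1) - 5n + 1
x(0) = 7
First-order linear with linear forcing.
Homogeneous solution: x_h(n) = A·(-4)^n.
Try particular x_p(n) = pn + q. Substituting:
  pn + q = -4(p(n-1) + q) - 5n + 1.
Matching the n-coefficient: p = -4p - 5 ⇒ p = -1.
Matching constants: q = 4p - 4q + 1 ⇒ q = - \frac{3}{5}.
General: x(n) = A·(-4)^n - n - \frac{3}{5}.
Apply x(0) = 7: A - \frac{3}{5} = 7 ⇒ A = \frac{38}{5}.
So x(n) = \frac{38 \left(-4\right)^{n}}{5} - n - \frac{3}{5}.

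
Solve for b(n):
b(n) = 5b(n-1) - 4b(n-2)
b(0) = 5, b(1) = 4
Characteristic equation: x² - 5x + 4 = 0, which factors as (x - (1))(x - (4)) = 0.
Roots r₁ = 1, r₂ = 4 (distinct).
General solution: b(n) = A·(1)^n + B·(4)^n.
From b(0) = 5: A + B = 5.
From b(1) = 4: A + 4B = 4.
Solving: A = \frac{16}{3}, B = - \frac{1}{3}.
So b(n) = \frac{16}{3} - \frac{4^{n}}{3}.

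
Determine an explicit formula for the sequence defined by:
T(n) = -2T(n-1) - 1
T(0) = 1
First-order linear non-homogeneous.
Homogeneous solution: T_h(n) = A·(-2)^n.
Try constant particular solution T_p = K: K = -2K - 1 ⇒ K = - \frac{1}{3}.
General: T(n) = A·(-2)^n - \frac{1}{3}.
Apply T(0) = 1: A - \frac{1}{3} = 1 ⇒ A = \frac{4}{3}.
So T(n) = \frac{4 \left(-2\right)^{n}}{3} - \frac{1}{3}.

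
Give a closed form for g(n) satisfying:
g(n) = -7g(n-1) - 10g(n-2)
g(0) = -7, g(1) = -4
Characteristic equation: x² + 7x + 10 = 0, which factors as (x - (-5))(x - (-2)) = 0.
Roots r₁ = -5, r₂ = -2 (distinct).
General solution: g(n) = A·(-5)^n + B·(-2)^n.
From g(0) = -7: A + B = -7.
From g(1) = -4: -5A - 2B = -4.
Solving: A = 6, B = -13.
So g(n) = - 13 \left(-2\right)^{n} + 6 \left(-5\right)^{n}.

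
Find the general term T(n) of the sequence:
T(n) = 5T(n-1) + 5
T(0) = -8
First-order linear non-homogeneous.
Homogeneous solution: T_h(n) = A·(5)^n.
Try constant particular solution T_p = K: K = 5K + 5 ⇒ K = - \frac{5}{4}.
General: T(n) = A·(5)^n - \frac{5}{4}.
Apply T(0) = -8: A - \frac{5}{4} = -8 ⇒ A = - \frac{27}{4}.
So T(n) = - \frac{27 \cdot 5^{n}}{4} - \frac{5}{4}.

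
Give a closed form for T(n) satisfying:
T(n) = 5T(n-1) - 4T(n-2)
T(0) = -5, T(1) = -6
Characteristic equation: x² - 5x + 4 = 0, which factors as (x - (4))(x - (1)) = 0.
Roots r₁ = 4, r₂ = 1 (distinct).
General solution: T(n) = A·(4)^n + B·(1)^n.
From T(0) = -5: A + B = -5.
From T(1) = -6: 4A + B = -6.
Solving: A = - \frac{1}{3}, B = - \frac{14}{3}.
So T(n) = - \frac{4^{n}}{3} - \frac{14}{3}.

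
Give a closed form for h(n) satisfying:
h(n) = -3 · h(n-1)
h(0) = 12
Pure geometric recurrence with ratio -3.
By induction h(n) = h(0) · (-3)^n = 12 \left(-3\right)^{n}.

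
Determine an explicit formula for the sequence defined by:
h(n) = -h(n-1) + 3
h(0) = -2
First-order linear non-homogeneous.
Homogeneous solution: h_h(n) = A·(-1)^n.
Try constant particular solution h_p = K: K = -K + 3 ⇒ K = \frac{3}{2}.
General: h(n) = A·(-1)^n + \frac{3}{2}.
Apply h(0) = -2: A + \frac{3}{2} = -2 ⇒ A = - \frac{7}{2}.
So h(n) = \frac{3}{2} - \frac{7 \left(-1\right)^{n}}{2}.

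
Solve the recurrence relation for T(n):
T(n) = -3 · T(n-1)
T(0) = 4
Pure geometric recurrence with ratio -3.
By induction T(n) = T(0) · (-3)^n = 4 \left(-3\right)^{n}.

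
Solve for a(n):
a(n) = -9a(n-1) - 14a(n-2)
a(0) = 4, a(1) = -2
Characteristic equation: x² + 9x + 14 = 0, which factors as (x - (-7))(x - (-2)) = 0.
Roots r₁ = -7, r₂ = -2 (distinct).
General solution: a(n) = A·(-7)^n + B·(-2)^n.
From a(0) = 4: A + B = 4.
From a(1) = -2: -7A - 2B = -2.
Solving: A = - \frac{6}{5}, B = \frac{26}{5}.
So a(n) = \frac{26 \left(-2\right)^{n}}{5} - \frac{6 \left(-7\right)^{n}}{5}.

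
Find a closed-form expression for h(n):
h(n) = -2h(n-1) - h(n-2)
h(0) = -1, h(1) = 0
Characteristic equation: x² + 2x + 1 = 0, which is (x - (-1))².
Repeated root r = -1.
General solution: h(n) = (A + Bn)·(-1)^n.
From h(0) = -1: A = -1.
From h(1) = 0: (A + B)·(-1) = 0 ⇒ B = 1.
So h(n) = \left(n - 1\right) \cdot (-1)^n.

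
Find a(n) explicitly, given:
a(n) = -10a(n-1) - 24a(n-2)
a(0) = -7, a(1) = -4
Characteristic equation: x² + 10x + 24 = 0, which factors as (x - (-4))(x - (-6)) = 0.
Roots r₁ = -4, r₂ = -6 (distinct).
General solution: a(n) = A·(-4)^n + B·(-6)^n.
From a(0) = -7: A + B = -7.
From a(1) = -4: -4A - 6B = -4.
Solving: A = -23, B = 16.
So a(n) = - 23 \left(-4\right)^{n} + 16 \left(-6\right)^{n}.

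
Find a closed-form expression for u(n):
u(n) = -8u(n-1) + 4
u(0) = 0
First-order linear non-homogeneous.
Homogeneous solution: u_h(n) = A·(-8)^n.
Try constant particular solution u_p = K: K = -8K + 4 ⇒ K = \frac{4}{9}.
General: u(n) = A·(-8)^n + \frac{4}{9}.
Apply u(0) = 0: A + \frac{4}{9} = 0 ⇒ A = - \frac{4}{9}.
So u(n) = \frac{4}{9} - \frac{4 \left(-8\right)^{n}}{9}.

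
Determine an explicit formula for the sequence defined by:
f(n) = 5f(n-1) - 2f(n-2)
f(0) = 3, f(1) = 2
Characteristic equation: x² - 5x + 2 = 0.
Discriminant Δ = (5)² + 4·(-2) = 17.
Roots r₁,₂ = (5 ± √17)/2, so r₁ = \frac{\sqrt{17}}{2} + \frac{5}{2}, r₂ = \frac{5}{2} - \frac{\sqrt{17}}{2}.
General solution: f(n) = A·r₁^n + B·r₂^n.
From the initial conditions, A + B = 3 and r₁A + r₂B = 2.
Since r₁ - r₂ = √17: A = (2 - (3)r₂)/√17 = \frac{3}{2} - \frac{11 \sqrt{17}}{34}, and B = 3 - A = \frac{11 \sqrt{17}}{34} + \frac{3}{2}.
So f(n) = \left(\frac{3}{2} - \frac{11 \sqrt{17}}{34}\right)\left(\frac{\sqrt{17}}{2} + \frac{5}{2}\right)^n + \left(\frac{11 \sqrt{17}}{34} + \frac{3}{2}\right)\left(\frac{5}{2} - \frac{\sqrt{17}}{2}\right)^n.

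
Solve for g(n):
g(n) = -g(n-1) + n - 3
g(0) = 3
First-order linear with linear forcing.
Homogeneous solution: g_h(n) = A·(-1)^n.
Try particular g_p(n) = pn + q. Substituting:
  pn + q = -(p(n-1) + q) + n - 3.
Matching the n-coefficient: p = -p + 1 ⇒ p = \frac{1}{2}.
Matching constants: q = p - q - 3 ⇒ q = - \frac{5}{4}.
General: g(n) = A·(-1)^n + \frac{n}{2} - \frac{5}{4}.
Apply g(0) = 3: A - \frac{5}{4} = 3 ⇒ A = \frac{17}{4}.
So g(n) = \frac{17 \left(-1\right)^{n}}{4} + \frac{n}{2} - \frac{5}{4}.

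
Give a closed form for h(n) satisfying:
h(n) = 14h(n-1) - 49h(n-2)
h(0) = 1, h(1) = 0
Characteristic equation: x² - 14x + 49 = 0, which is (x - (7))².
Repeated root r = 7.
General solution: h(n) = (A + Bn)·(7)^n.
From h(0) = 1: A = 1.
From h(1) = 0: (A + B)·(7) = 0 ⇒ B = -1.
So h(n) = \left(1 - n\right) \cdot (7)^n.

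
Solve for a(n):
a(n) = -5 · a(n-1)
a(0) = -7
Pure geometric recurrence with ratio -5.
By induction a(n) = a(0) · (-5)^n = - 7 \left(-5\right)^{n}.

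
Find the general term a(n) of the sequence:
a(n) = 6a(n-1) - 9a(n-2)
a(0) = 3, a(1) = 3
Characteristic equation: x² - 6x + 9 = 0, which is (x - (3))².
Repeated root r = 3.
General solution: a(n) = (A + Bn)·(3)^n.
From a(0) = 3: A = 3.
From a(1) = 3: (A + B)·(3) = 3 ⇒ B = -2.
So a(n) = \left(3 - 2 n\right) \cdot (3)^n.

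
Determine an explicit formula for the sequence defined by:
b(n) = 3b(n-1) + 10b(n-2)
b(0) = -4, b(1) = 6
Characteristic equation: x² - 3x - 10 = 0, which factors as (x - (-2))(x - (5)) = 0.
Roots r₁ = -2, r₂ = 5 (distinct).
General solution: b(n) = A·(-2)^n + B·(5)^n.
From b(0) = -4: A + B = -4.
From b(1) = 6: -2A + 5B = 6.
Solving: A = - \frac{26}{7}, B = - \frac{2}{7}.
So b(n) = - \frac{26 \left(-2\right)^{n}}{7} - \frac{2 \cdot 5^{n}}{7}.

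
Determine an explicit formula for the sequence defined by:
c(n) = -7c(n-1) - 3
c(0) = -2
First-order linear non-homogeneous.
Homogeneous solution: c_h(n) = A·(-7)^n.
Try constant particular solution c_p = K: K = -7K - 3 ⇒ K = - \frac{3}{8}.
General: c(n) = A·(-7)^n - \frac{3}{8}.
Apply c(0) = -2: A - \frac{3}{8} = -2 ⇒ A = - \frac{13}{8}.
So c(n) = - \frac{13 \left(-7\right)^{n}}{8} - \frac{3}{8}.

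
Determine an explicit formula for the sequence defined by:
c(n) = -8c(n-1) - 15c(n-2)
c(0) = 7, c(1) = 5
Characteristic equation: x² + 8x + 15 = 0, which factors as (x - (-5))(x - (-3)) = 0.
Roots r₁ = -5, r₂ = -3 (distinct).
General solution: c(n) = A·(-5)^n + B·(-3)^n.
From c(0) = 7: A + B = 7.
From c(1) = 5: -5A - 3B = 5.
Solving: A = -13, B = 20.
So c(n) = 20 \left(-3\right)^{n} - 13 \left(-5\right)^{n}.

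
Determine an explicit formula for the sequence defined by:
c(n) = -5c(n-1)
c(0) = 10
This is a homogeneous first-order recurrence with ratio -5.
By induction c(n) = c(0) · (-5)^n = 10 \left(-5\right)^{n}.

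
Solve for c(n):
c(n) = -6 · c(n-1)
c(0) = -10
Pure geometric recurrence with ratio -6.
By induction c(n) = c(0) · (-6)^n = - 10 \left(-6\right)^{n}.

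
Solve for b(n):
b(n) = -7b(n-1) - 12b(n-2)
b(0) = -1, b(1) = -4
Characteristic equation: x² + 7x + 12 = 0, which factors as (x - (-3))(x - (-4)) = 0.
Roots r₁ = -3, r₂ = -4 (distinct).
General solution: b(n) = A·(-3)^n + B·(-4)^n.
From b(0) = -1: A + B = -1.
From b(1) = -4: -3A - 4B = -4.
Solving: A = -8, B = 7.
So b(n) = - 8 \left(-3\right)^{n} + 7 \left(-4\right)^{n}.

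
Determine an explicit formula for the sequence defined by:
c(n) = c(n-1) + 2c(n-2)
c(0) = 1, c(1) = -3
Characteristic equation: x² - x - 2 = 0, which factors as (x - (-1))(x - (2)) = 0.
Roots r₁ = -1, r₂ = 2 (distinct).
General solution: c(n) = A·(-1)^n + B·(2)^n.
From c(0) = 1: A + B = 1.
From c(1) = -3: -A + 2B = -3.
Solving: A = \frac{5}{3}, B = - \frac{2}{3}.
So c(n) = \frac{5 \left(-1\right)^{n}}{3} - \frac{2 \cdot 2^{n}}{3}.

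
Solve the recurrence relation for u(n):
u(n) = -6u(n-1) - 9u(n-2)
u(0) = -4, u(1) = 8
Characteristic equation: x² + 6x + 9 = 0, which is (x - (-3))².
Repeated root r = -3.
General solution: u(n) = (A + Bn)·(-3)^n.
From u(0) = -4: A = -4.
From u(1) = 8: (A + B)·(-3) = 8 ⇒ B = \frac{4}{3}.
So u(n) = \left(\frac{4 n}{3} - 4\right) \cdot (-3)^n.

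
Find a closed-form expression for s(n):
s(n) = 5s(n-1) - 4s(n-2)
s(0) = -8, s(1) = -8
Characteristic equation: x² - 5x + 4 = 0, which factors as (x - (4))(x - (1)) = 0.
Roots r₁ = 4, r₂ = 1 (distinct).
General solution: s(n) = A·(4)^n + B·(1)^n.
From s(0) = -8: A + B = -8.
From s(1) = -8: 4A + B = -8.
Solving: A = 0, B = -8.
So s(n) = -8.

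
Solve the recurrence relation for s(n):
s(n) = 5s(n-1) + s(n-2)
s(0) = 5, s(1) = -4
Characteristic equation: x² - 5x - 1 = 0.
Discriminant Δ = (5)² + 4·(1) = 29.
Roots r₁,₂ = (5 ± √29)/2, so r₁ = \frac{5}{2} + \frac{\sqrt{29}}{2}, r₂ = \frac{5}{2} - \frac{\sqrt{29}}{2}.
General solution: s(n) = A·r₁^n + B·r₂^n.
From the initial conditions, A + B = 5 and r₁A + r₂B = -4.
Since r₁ - r₂ = √29: A = (-4 - (5)r₂)/√29 = \frac{5}{2} - \frac{33 \sqrt{29}}{58}, and B = 5 - A = \frac{5}{2} + \frac{33 \sqrt{29}}{58}.
So s(n) = \left(\frac{5}{2} - \frac{33 \sqrt{29}}{58}\right)\left(\frac{5}{2} + \frac{\sqrt{29}}{2}\right)^n + \left(\frac{5}{2} + \frac{33 \sqrt{29}}{58}\right)\left(\frac{5}{2} - \frac{\sqrt{29}}{2}\right)^n.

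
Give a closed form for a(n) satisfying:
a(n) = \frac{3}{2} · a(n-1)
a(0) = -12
Pure geometric recurrence with ratio \frac{3}{2}.
By induction a(n) = a(0) · (\frac{3}{2})^n = - 12 \left(\frac{3}{2}\right)^{n}.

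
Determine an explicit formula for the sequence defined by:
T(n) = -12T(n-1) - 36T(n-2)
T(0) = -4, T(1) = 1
Characteristic equation: x² + 12x + 36 = 0, which is (x - (-6))².
Repeated root r = -6.
General solution: T(n) = (A + Bn)·(-6)^n.
From T(0) = -4: A = -4.
From T(1) = 1: (A + B)·(-6) = 1 ⇒ B = \frac{23}{6}.
So T(n) = \left(\frac{23 n}{6} - 4\right) \cdot (-6)^n.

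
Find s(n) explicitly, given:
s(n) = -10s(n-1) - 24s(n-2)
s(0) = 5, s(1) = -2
Characteristic equation: x² + 10x + 24 = 0, which factors as (x - (-4))(x - (-6)) = 0.
Roots r₁ = -4, r₂ = -6 (distinct).
General solution: s(n) = A·(-4)^n + B·(-6)^n.
From s(0) = 5: A + B = 5.
From s(1) = -2: -4A - 6B = -2.
Solving: A = 14, B = -9.
So s(n) = 14 \left(-4\right)^{n} - 9 \left(-6\right)^{n}.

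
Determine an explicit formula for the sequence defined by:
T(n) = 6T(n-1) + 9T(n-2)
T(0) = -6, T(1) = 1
Characteristic equation: x² - 6x - 9 = 0.
Discriminant Δ = (6)² + 4·(9) = 72.
Roots r₁,₂ = (6 ± √72)/2, so r₁ = 3 + 3 \sqrt{2}, r₂ = 3 - 3 \sqrt{2}.
General solution: T(n) = A·r₁^n + B·r₂^n.
From the initial conditions, A + B = -6 and r₁A + r₂B = 1.
Since r₁ - r₂ = √72: A = (1 - (-6)r₂)/√72 = -3 + \frac{19 \sqrt{2}}{12}, and B = -6 - A = -3 - \frac{19 \sqrt{2}}{12}.
So T(n) = \left(-3 + \frac{19 \sqrt{2}}{12}\right)\left(3 + 3 \sqrt{2}\right)^n + \left(-3 - \frac{19 \sqrt{2}}{12}\right)\left(3 - 3 \sqrt{2}\right)^n.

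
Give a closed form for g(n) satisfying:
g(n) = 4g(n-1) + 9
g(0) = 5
First-order linear non-homogeneous.
Homogeneous solution: g_h(n) = A·(4)^n.
Try constant particular solution g_p = K: K = 4K + 9 ⇒ K = -3.
General: g(n) = A·(4)^n - 3.
Apply g(0) = 5: A - 3 = 5 ⇒ A = 8.
So g(n) = 8 \cdot 4^{n} - 3.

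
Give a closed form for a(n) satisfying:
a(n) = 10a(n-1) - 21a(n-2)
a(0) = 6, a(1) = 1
Characteristic equation: x² - 10x + 21 = 0, which factors as (x - (7))(x - (3)) = 0.
Roots r₁ = 7, r₂ = 3 (distinct).
General solution: a(n) = A·(7)^n + B·(3)^n.
From a(0) = 6: A + B = 6.
From a(1) = 1: 7A + 3B = 1.
Solving: A = - \frac{17}{4}, B = \frac{41}{4}.
So a(n) = \frac{41 \cdot 3^{n}}{4} - \frac{17 \cdot 7^{n}}{4}.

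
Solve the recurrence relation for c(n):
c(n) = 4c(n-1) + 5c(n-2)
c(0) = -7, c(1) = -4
Characteristic equation: x² - 4x - 5 = 0, which factors as (x - (-1))(x - (5)) = 0.
Roots r₁ = -1, r₂ = 5 (distinct).
General solution: c(n) = A·(-1)^n + B·(5)^n.
From c(0) = -7: A + B = -7.
From c(1) = -4: -A + 5B = -4.
Solving: A = - \frac{31}{6}, B = - \frac{11}{6}.
So c(n) = - \frac{31 \left(-1\right)^{n}}{6} - \frac{11 \cdot 5^{n}}{6}.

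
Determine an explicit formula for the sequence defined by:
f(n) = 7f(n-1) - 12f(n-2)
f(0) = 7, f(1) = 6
Characteristic equation: x² - 7x + 12 = 0, which factors as (x - (3))(x - (4)) = 0.
Roots r₁ = 3, r₂ = 4 (distinct).
General solution: f(n) = A·(3)^n + B·(4)^n.
From f(0) = 7: A + B = 7.
From f(1) = 6: 3A + 4B = 6.
Solving: A = 22, B = -15.
So f(n) = 22 \cdot 3^{n} - 15 \cdot 4^{n}.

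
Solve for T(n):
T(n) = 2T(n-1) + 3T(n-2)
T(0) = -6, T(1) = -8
Characteristic equation: x² - 2x - 3 = 0, which factors as (x - (-1))(x - (3)) = 0.
Roots r₁ = -1, r₂ = 3 (distinct).
General solution: T(n) = A·(-1)^n + B·(3)^n.
From T(0) = -6: A + B = -6.
From T(1) = -8: -A + 3B = -8.
Solving: A = - \frac{5}{2}, B = - \frac{7}{2}.
So T(n) = - \frac{5 \left(-1\right)^{n}}{2} - \frac{7 \cdot 3^{n}}{2}.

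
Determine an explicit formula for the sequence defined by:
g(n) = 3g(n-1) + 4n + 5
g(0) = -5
First-order linear with linear forcing.
Homogeneous solution: g_h(n) = A·(3)^n.
Try particular g_p(n) = pn + q. Substituting:
  pn + q = 3(p(n-1) + q) + 4n + 5.
Matching the n-coefficient: p = 3p + 4 ⇒ p = -2.
Matching constants: q = -3p + 3q + 5 ⇒ q = - \frac{11}{2}.
General: g(n) = A·(3)^n - 2 n - \frac{11}{2}.
Apply g(0) = -5: A - \frac{11}{2} = -5 ⇒ A = \frac{1}{2}.
So g(n) = \frac{3^{n}}{2} - 2 n - \frac{11}{2}.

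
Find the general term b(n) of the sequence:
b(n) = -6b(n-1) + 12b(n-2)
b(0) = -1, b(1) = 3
Characteristic equation: x² + 6x - 12 = 0.
Discriminant Δ = (-6)² + 4·(12) = 84.
Roots r₁,₂ = (-6 ± √84)/2, so r₁ = -3 + \sqrt{21}, r₂ = - \sqrt{21} - 3.
General solution: b(n) = A·r₁^n + B·r₂^n.
From the initial conditions, A + B = -1 and r₁A + r₂B = 3.
Since r₁ - r₂ = √84: A = (3 - (-1)r₂)/√84 = - \frac{1}{2}, and B = -1 - A = - \frac{1}{2}.
So b(n) = \left(- \frac{1}{2}\right)\left(-3 + \sqrt{21}\right)^n + \left(- \frac{1}{2}\right)\left(- \sqrt{21} - 3\right)^n.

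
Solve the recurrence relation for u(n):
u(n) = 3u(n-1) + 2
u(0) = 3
First-order linear non-homogeneous.
Homogeneous solution: u_h(n) = A·(3)^n.
Try constant particular solution u_p = K: K = 3K + 2 ⇒ K = -1.
General: u(n) = A·(3)^n - 1.
Apply u(0) = 3: A - 1 = 3 ⇒ A = 4.
So u(n) = 4 \cdot 3^{n} - 1.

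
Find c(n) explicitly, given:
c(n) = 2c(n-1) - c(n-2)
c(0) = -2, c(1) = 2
Characteristic equation: x² - 2x + 1 = 0, which is (x - (1))².
Repeated root r = 1.
General solution: c(n) = (A + Bn)·(1)^n.
From c(0) = -2: A = -2.
From c(1) = 2: (A + B)·(1) = 2 ⇒ B = 4.
So c(n) = \left(4 n - 2\right) \cdot (1)^n.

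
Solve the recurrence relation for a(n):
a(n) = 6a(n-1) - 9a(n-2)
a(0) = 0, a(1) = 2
Characteristic equation: x² - 6x + 9 = 0, which is (x - (3))².
Repeated root r = 3.
General solution: a(n) = (A + Bn)·(3)^n.
From a(0) = 0: A = 0.
From a(1) = 2: (A + B)·(3) = 2 ⇒ B = \frac{2}{3}.
So a(n) = \left(\frac{2 n}{3}\right) \cdot (3)^n.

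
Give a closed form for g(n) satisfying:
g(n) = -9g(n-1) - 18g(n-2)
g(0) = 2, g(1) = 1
Characteristic equation: x² + 9x + 18 = 0, which factors as (x - (-3))(x - (-6)) = 0.
Roots r₁ = -3, r₂ = -6 (distinct).
General solution: g(n) = A·(-3)^n + B·(-6)^n.
From g(0) = 2: A + B = 2.
From g(1) = 1: -3A - 6B = 1.
Solving: A = \frac{13}{3}, B = - \frac{7}{3}.
So g(n) = \frac{13 \left(-3\right)^{n}}{3} - \frac{7 \left(-6\right)^{n}}{3}.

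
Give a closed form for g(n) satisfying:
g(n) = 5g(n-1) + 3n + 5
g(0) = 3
First-order linear with linear forcing.
Homogeneous solution: g_h(n) = A·(5)^n.
Try particular g_p(n) = pn + q. Substituting:
  pn + q = 5(p(n-1) + q) + 3n + 5.
Matching the n-coefficient: p = 5p + 3 ⇒ p = - \frac{3}{4}.
Matching constants: q = -5p + 5q + 5 ⇒ q = - \frac{35}{16}.
General: g(n) = A·(5)^n - \frac{3 n}{4} - \frac{35}{16}.
Apply g(0) = 3: A - \frac{35}{16} = 3 ⇒ A = \frac{83}{16}.
So g(n) = \frac{83 \cdot 5^{n}}{16} - \frac{3 n}{4} - \frac{35}{16}.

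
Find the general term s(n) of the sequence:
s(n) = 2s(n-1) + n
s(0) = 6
First-order linear with linear forcing.
Homogeneous solution: s_h(n) = A·(2)^n.
Try particular s_p(n) = pn + q. Substituting:
  pn + q = 2(p(n-1) + q) + n.
Matching the n-coefficient: p = 2p + 1 ⇒ p = -1.
Matching constants: q = -2p + 2q ⇒ q = -2.
General: s(n) = A·(2)^n - n - 2.
Apply s(0) = 6: A - 2 = 6 ⇒ A = 8.
So s(n) = 8 \cdot 2^{n} - n - 2.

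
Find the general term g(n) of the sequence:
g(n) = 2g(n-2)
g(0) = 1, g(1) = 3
Characteristic equation: x² - 2 = 0.
Discriminant Δ = (0)² + 4·(2) = 8.
Roots r₁,₂ = (0 ± √8)/2, so r₁ = \sqrt{2}, r₂ = - \sqrt{2}.
General solution: g(n) = A·r₁^n + B·r₂^n.
From the initial conditions, A + B = 1 and r₁A + r₂B = 3.
Since r₁ - r₂ = √8: A = (3 - (1)r₂)/√8 = \frac{1}{2} + \frac{3 \sqrt{2}}{4}, and B = 1 - A = \frac{1}{2} - \frac{3 \sqrt{2}}{4}.
So g(n) = \left(\frac{1}{2} + \frac{3 \sqrt{2}}{4}\right)\left(\sqrt{2}\right)^n + \left(\frac{1}{2} - \frac{3 \sqrt{2}}{4}\right)\left(- \sqrt{2}\right)^n.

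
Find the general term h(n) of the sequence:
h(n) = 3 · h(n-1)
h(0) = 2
Pure geometric recurrence with ratio 3.
By induction h(n) = h(0) · (3)^n = 2 \cdot 3^{n}.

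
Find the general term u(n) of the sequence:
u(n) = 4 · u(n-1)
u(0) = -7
Pure geometric recurrence with ratio 4.
By induction u(n) = u(0) · (4)^n = - 7 \cdot 4^{n}.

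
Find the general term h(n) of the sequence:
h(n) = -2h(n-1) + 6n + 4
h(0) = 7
First-order linear with linear forcing.
Homogeneous solution: h_h(n) = A·(-2)^n.
Try particular h_p(n) = pn + q. Substituting:
  pn + q = -2(p(n-1) + q) + 6n + 4.
Matching the n-coefficient: p = -2p + 6 ⇒ p = 2.
Matching constants: q = 2p - 2q + 4 ⇒ q = \frac{8}{3}.
General: h(n) = A·(-2)^n + 2 n + \frac{8}{3}.
Apply h(0) = 7: A + \frac{8}{3} = 7 ⇒ A = \frac{13}{3}.
So h(n) = \frac{13 \left(-2\right)^{n}}{3} + 2 n + \frac{8}{3}.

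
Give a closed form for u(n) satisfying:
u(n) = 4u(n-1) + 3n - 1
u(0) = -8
First-order linear with linear forcing.
Homogeneous solution: u_h(n) = A·(4)^n.
Try particular u_p(n) = pn + q. Substituting:
  pn + q = 4(p(n-1) + q) + 3n - 1.
Matching the n-coefficient: p = 4p + 3 ⇒ p = -1.
Matching constants: q = -4p + 4q - 1 ⇒ q = -1.
General: u(n) = A·(4)^n - n - 1.
Apply u(0) = -8: A - 1 = -8 ⇒ A = -7.
So u(n) = - 7 \cdot 4^{n} - n - 1.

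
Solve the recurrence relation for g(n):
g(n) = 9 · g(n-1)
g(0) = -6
Pure geometric recurrence with ratio 9.
By induction g(n) = g(0) · (9)^n = - 6 \cdot 9^{n}.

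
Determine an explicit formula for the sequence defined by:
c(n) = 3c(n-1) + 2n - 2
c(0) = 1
First-order linear with linear forcing.
Homogeneous solution: c_h(n) = A·(3)^n.
Try particular c_p(n) = pn + q. Substituting:
  pn + q = 3(p(n-1) + q) + 2n - 2.
Matching the n-coefficient: p = 3p + 2 ⇒ p = -1.
Matching constants: q = -3p + 3q - 2 ⇒ q = - \frac{1}{2}.
General: c(n) = A·(3)^n - n - \frac{1}{2}.
Apply c(0) = 1: A - \frac{1}{2} = 1 ⇒ A = \frac{3}{2}.
So c(n) = \frac{3 \cdot 3^{n}}{2} - n - \frac{1}{2}.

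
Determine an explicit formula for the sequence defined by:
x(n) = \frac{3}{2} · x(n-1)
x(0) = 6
Pure geometric recurrence with ratio \frac{3}{2}.
By induction x(n) = x(0) · (\frac{3}{2})^n = 6 \left(\frac{3}{2}\right)^{n}.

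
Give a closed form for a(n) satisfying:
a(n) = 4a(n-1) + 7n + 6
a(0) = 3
First-order linear with linear forcing.
Homogeneous solution: a_h(n) = A·(4)^n.
Try particular a_p(n) = pn + q. Substituting:
  pn + q = 4(p(n-1) + q) + 7n + 6.
Matching the n-coefficient: p = 4p + 7 ⇒ p = - \frac{7}{3}.
Matching constants: q = -4p + 4q + 6 ⇒ q = - \frac{46}{9}.
General: a(n) = A·(4)^n - \frac{7 n}{3} - \frac{46}{9}.
Apply a(0) = 3: A - \frac{46}{9} = 3 ⇒ A = \frac{73}{9}.
So a(n) = \frac{73 \cdot 4^{n}}{9} - \frac{7 n}{3} - \frac{46}{9}.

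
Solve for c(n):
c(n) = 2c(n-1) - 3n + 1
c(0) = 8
First-order linear with linear forcing.
Homogeneous solution: c_h(n) = A·(2)^n.
Try particular c_p(n) = pn + q. Substituting:
  pn + q = 2(p(n-1) + q) - 3n + 1.
Matching the n-coefficient: p = 2p - 3 ⇒ p = 3.
Matching constants: q = -2p + 2q + 1 ⇒ q = 5.
General: c(n) = A·(2)^n + 3 n + 5.
Apply c(0) = 8: A + 5 = 8 ⇒ A = 3.
So c(n) = 3 \cdot 2^{n} + 3 n + 5.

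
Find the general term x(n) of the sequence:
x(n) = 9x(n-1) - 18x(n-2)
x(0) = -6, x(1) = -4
Characteristic equation: x² - 9x + 18 = 0, which factors as (x - (3))(x - (6)) = 0.
Roots r₁ = 3, r₂ = 6 (distinct).
General solution: x(n) = A·(3)^n + B·(6)^n.
From x(0) = -6: A + B = -6.
From x(1) = -4: 3A + 6B = -4.
Solving: A = - \frac{32}{3}, B = \frac{14}{3}.
So x(n) = - \frac{32 \cdot 3^{n}}{3} + \frac{14 \cdot 6^{n}}{3}.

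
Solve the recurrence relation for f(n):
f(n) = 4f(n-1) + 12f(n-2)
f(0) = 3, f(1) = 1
Characteristic equation: x² - 4x - 12 = 0, which factors as (x - (-2))(x - (6)) = 0.
Roots r₁ = -2, r₂ = 6 (distinct).
General solution: f(n) = A·(-2)^n + B·(6)^n.
From f(0) = 3: A + B = 3.
From f(1) = 1: -2A + 6B = 1.
Solving: A = \frac{17}{8}, B = \frac{7}{8}.
So f(n) = \frac{17 \left(-2\right)^{n}}{8} + \frac{7 \cdot 6^{n}}{8}.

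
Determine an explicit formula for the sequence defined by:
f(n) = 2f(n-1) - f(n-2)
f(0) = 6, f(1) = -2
Characteristic equation: x² - 2x + 1 = 0, which is (x - (1))².
Repeated root r = 1.
General solution: f(n) = (A + Bn)·(1)^n.
From f(0) = 6: A = 6.
From f(1) = -2: (A + B)·(1) = -2 ⇒ B = -8.
So f(n) = \left(6 - 8 n\right) \cdot (1)^n.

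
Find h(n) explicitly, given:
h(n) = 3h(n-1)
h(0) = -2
This is a homogeneous first-order recurrence with ratio 3.
By induction h(n) = h(0) · (3)^n = - 2 \cdot 3^{n}.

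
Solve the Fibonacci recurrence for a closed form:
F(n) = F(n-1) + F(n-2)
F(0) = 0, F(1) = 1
This is the Fibonacci sequence.
Characteristic equation: x² - x - 1 = 0; roots r₁ = \frac{1}{2} + \frac{\sqrt{5}}{2}, r₂ = \frac{1}{2} - \frac{\sqrt{5}}{2}.
General: F(n) = A·r₁^n + B·r₂^n. Solving with F(0)=0, F(1)=1 gives A = \frac{\sqrt{5}}{5}, B = - \frac{\sqrt{5}}{5}.
So F(n) = \frac{2^{- n} \sqrt{5} \left(- \left(1 - \sqrt{5}\right)^{n} + \left(1 + \sqrt{5}\right)^{n}\right)}{5}.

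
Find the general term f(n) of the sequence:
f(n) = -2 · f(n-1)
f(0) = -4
Pure geometric recurrence with ratio -2.
By induction f(n) = f(0) · (-2)^n = - 4 \left(-2\right)^{n}.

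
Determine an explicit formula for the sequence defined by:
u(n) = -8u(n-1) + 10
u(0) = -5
First-order linear non-homogeneous.
Homogeneous solution: u_h(n) = A·(-8)^n.
Try constant particular solution u_p = K: K = -8K + 10 ⇒ K = \frac{10}{9}.
General: u(n) = A·(-8)^n + \frac{10}{9}.
Apply u(0) = -5: A + \frac{10}{9} = -5 ⇒ A = - \frac{55}{9}.
So u(n) = \frac{10}{9} - \frac{55 \left(-8\right)^{n}}{9}.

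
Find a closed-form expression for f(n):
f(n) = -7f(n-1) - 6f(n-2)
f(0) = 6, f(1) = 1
Characteristic equation: x² + 7x + 6 = 0, which factors as (x - (-6))(x - (-1)) = 0.
Roots r₁ = -6, r₂ = -1 (distinct).
General solution: f(n) = A·(-6)^n + B·(-1)^n.
From f(0) = 6: A + B = 6.
From f(1) = 1: -6A - B = 1.
Solving: A = - \frac{7}{5}, B = \frac{37}{5}.
So f(n) = \frac{37 \left(-1\right)^{n}}{5} - \frac{7 \left(-6\right)^{n}}{5}.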